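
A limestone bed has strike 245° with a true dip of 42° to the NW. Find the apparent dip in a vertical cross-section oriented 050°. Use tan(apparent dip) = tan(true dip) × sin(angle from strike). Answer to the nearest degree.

The section lies 15° from the strike.
tan(apparent dip) = tan 42° · sin 15° = 0.2330
apparent dip = arctan 0.2330 = 13.12°

13°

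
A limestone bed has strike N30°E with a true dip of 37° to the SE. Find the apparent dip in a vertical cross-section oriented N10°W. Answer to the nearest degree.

The section lies 40° from the strike.
tan α = tan 37° × sin 40° = 0.7536 × 0.6428 = 0.4844
apparent dip = arctan 0.4844 = 25.84°

26°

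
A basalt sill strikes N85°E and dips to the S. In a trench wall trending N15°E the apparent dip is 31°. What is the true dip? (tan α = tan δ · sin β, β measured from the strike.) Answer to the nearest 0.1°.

32.6°

β = acute angle between strike N85°E and section N15°E = 70°.
tan(true dip) = tan 31° / sin 70° = 0.6394
δ = arctan(0.6394) = 32.60°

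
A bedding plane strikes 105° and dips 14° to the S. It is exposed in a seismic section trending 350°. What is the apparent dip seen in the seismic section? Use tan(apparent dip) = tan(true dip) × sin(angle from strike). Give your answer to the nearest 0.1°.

The strike is 105° and the section trends 350°; the acute angle between them is β = 65°.
tan α = tan 14° × sin 65° = 0.2493 × 0.9063 = 0.2260
α = arctan(0.2260) = 12.73°

12.7°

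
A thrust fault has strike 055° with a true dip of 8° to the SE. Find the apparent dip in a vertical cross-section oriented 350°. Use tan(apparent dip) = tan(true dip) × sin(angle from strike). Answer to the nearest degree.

The strike is 055° and the section trends 350°; the acute angle between them is β = 65°.
tan α = tan 8° × sin 65° = 0.1405 × 0.9063 = 0.1274
apparent dip = arctan 0.1274 = 7.26°

7°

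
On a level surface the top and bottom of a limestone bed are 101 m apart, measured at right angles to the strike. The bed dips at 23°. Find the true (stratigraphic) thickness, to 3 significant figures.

39.5 m

True thickness t = w · sin(dip) = 101 × sin 23°
t = 101 × 0.3907 = 39.464 m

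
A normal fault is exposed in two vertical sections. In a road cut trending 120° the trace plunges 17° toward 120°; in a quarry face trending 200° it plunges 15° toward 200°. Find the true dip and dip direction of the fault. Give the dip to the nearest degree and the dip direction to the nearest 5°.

The two traces are lines in the plane: v₁ = (sin 120°·cos 17°, cos 120°·cos 17°, −sin 17°), v₂ = (sin 200°·cos 15°, cos 200°·cos 15°, −sin 15°).
n = v₁ × v₂ = (0.142, -0.311, 0.910) (taken with n_z > 0).
True dip = arccos(n_z / |n|) = arccos(0.9361) = 20.6°.
Dip direction = azimuth of (n_x, n_y) = atan2(0.142, -0.311) = 156°.

true dip 21°, dip direction 155°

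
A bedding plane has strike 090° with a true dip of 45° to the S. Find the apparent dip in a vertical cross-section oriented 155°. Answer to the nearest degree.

42°

Angle between strike (090°) and section (155°): β = 65°.
tan α = tan 45° × sin 65° = 1.0000 × 0.9063 = 0.9063
apparent dip = arctan 0.9063 = 42.19°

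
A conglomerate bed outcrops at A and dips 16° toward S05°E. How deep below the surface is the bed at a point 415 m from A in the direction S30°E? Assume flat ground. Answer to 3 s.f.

The hole lies 25° from the dip direction, so the down-dip offset is 415 × cos 25° = 376.12 m.
Depth = down-dip offset × tan(dip) = 376.12 × tan 16° = 376.12 × 0.2867
Depth = 107.85 m

108 m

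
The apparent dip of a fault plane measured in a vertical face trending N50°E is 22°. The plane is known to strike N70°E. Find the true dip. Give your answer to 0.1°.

49.8°

β = acute angle between strike N70°E and section N50°E = 20°.
tan δ = tan α / sin β = tan 22° / sin 20° = 0.4040 / 0.3420 = 1.1813
δ = arctan(1.1813) = 49.75°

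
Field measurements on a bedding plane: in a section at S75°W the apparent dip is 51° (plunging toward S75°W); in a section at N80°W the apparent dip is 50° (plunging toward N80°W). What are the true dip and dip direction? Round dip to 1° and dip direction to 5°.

true dip 51°, dip direction 265°

Represent each trace as a vector plunging at its apparent dip toward its trend (east-north-up frame): v₁ = (-0.608, -0.163, -0.777), v₂ = (-0.633, 0.112, -0.766).
The plane normal is n = v₁ × v₂ ∝ (-0.212, -0.026, 0.171).
tan δ = √(n_x²+n_y²)/n_z = 0.213/0.171, so δ = 51.3°.
Dip direction = atan2(-0.212, -0.026) = 263° (azimuth of n's horizontal projection).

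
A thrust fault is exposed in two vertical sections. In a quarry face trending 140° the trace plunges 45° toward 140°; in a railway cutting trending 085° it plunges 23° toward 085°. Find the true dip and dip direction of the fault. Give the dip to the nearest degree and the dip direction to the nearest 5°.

true dip 45°, dip direction 150°

Each apparent-dip line lies in the plane. As unit vectors (x east, y north, z up), v₁ plunges 45°→140° and v₂ plunges 23°→085°.
The plane normal is n = v₁ × v₂ ∝ (0.268, -0.471, 0.533).
True dip = arccos(n_z / |n|) = arccos(0.7013) = 45.5°.
The horizontal component of n points toward azimuth atan2(n_x, n_y) = 150°, the dip direction.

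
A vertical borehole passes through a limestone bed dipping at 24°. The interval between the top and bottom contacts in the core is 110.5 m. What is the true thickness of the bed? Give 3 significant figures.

101 m

True thickness t = h · cos(dip) = 110.5 × cos 24°
t = 110.5 × 0.9135 = 100.947 m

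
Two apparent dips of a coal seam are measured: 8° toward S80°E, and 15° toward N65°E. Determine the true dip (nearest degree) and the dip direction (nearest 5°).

true dip 17°, dip direction 040°

Each apparent-dip line lies in the plane. As unit vectors (x east, y north, z up), v₁ plunges 8°→S80°E and v₂ plunges 15°→N65°E.
n = v₁ × v₂ = (0.101, 0.131, 0.549) (taken with n_z > 0).
Dip δ = arctan(|n_h|/n_z) = arctan(0.165/0.549) = 16.8°.
The horizontal component of n points toward azimuth atan2(n_x, n_y) = 38°, the dip direction.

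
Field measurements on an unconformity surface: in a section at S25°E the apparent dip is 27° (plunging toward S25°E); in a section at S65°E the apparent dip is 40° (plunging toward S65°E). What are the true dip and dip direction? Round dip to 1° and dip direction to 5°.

true dip 41°, dip direction 100°

Represent each trace as a vector plunging at its apparent dip toward its trend (east-north-up frame): v₁ = (0.377, -0.808, -0.454), v₂ = (0.694, -0.324, -0.643).
n = v₁ × v₂ = (0.372, -0.073, 0.439) (taken with n_z > 0).
True dip = arccos(n_z / |n|) = arccos(0.7566) = 40.8°.
Dip direction = azimuth of (n_x, n_y) = atan2(0.372, -0.073) = 101°.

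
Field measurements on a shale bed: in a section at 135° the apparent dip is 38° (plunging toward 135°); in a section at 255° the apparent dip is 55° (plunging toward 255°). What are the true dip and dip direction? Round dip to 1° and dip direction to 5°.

true dip 66°, dip direction 205°

The two traces are lines in the plane: v₁ = (sin 135°·cos 38°, cos 135°·cos 38°, −sin 38°), v₂ = (sin 255°·cos 55°, cos 255°·cos 55°, −sin 55°).
The plane normal is n = v₁ × v₂ ∝ (-0.365, -0.798, 0.391).
True dip = arccos(n_z / |n|) = arccos(0.4075) = 66.0°.
Dip direction = azimuth of (n_x, n_y) = atan2(-0.365, -0.798) = 205°.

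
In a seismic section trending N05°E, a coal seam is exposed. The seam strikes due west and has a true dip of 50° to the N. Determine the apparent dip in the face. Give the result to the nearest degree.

Angle between strike (due west) and section (N05°E): β = 85°.
tan α = tan 50° × sin 85° = 1.1918 × 0.9962 = 1.1872
apparent dip = arctan 1.1872 = 49.89°

50°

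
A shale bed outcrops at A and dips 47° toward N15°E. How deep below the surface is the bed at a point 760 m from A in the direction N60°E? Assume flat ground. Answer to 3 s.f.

576 m

The hole lies 45° from the dip direction, so the down-dip offset is 760 × cos 45° = 537.40 m.
Depth = down-dip offset × tan(dip) = 537.40 × tan 47° = 537.40 × 1.0724
Depth = 576.29 m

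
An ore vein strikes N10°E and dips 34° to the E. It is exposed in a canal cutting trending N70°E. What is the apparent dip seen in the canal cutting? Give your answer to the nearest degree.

30°

The section lies 60° from the strike.
tan(apparent dip) = tan 34° · sin 60° = 0.5841
α = arctan(0.5841) = 30.29°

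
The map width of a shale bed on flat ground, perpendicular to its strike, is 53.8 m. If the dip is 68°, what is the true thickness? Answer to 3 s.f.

49.9 m

True thickness t = w · sin(dip) = 53.8 × sin 68°
t = 53.8 × 0.9272 = 49.882 m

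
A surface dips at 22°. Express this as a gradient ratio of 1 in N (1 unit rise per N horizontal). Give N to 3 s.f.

1 in 2.48

1 : N means tan θ = 1/N, so N = 1/tan 22° = 1/0.4040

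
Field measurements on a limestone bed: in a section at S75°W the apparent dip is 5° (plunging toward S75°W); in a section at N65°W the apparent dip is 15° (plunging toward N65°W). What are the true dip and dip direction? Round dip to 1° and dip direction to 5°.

Each apparent-dip line lies in the plane. As unit vectors (x east, y north, z up), v₁ plunges 5°→S75°W and v₂ plunges 15°→N65°W.
n = v₁ × v₂ = (-0.102, 0.173, 0.619) (taken with n_z > 0).
Dip δ = arctan(|n_h|/n_z) = arctan(0.201/0.619) = 18.0°.
Dip direction = azimuth of (n_x, n_y) = atan2(-0.102, 0.173) = 329°.

true dip 18°, dip direction 330°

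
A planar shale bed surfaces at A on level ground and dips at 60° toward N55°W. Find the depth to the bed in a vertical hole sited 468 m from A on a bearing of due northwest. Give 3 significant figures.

The hole lies 10° from the dip direction, so the down-dip offset is 468 × cos 10° = 460.89 m.
Depth = down-dip offset × tan(dip) = 460.89 × tan 60° = 460.89 × 1.7321
Depth = 798.28 m

798 m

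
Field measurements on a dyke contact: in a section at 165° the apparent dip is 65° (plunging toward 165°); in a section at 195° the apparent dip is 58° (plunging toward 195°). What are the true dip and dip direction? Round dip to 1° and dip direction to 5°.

The two traces are lines in the plane: v₁ = (sin 165°·cos 65°, cos 165°·cos 65°, −sin 65°), v₂ = (sin 195°·cos 58°, cos 195°·cos 58°, −sin 58°).
The plane normal is n = v₁ × v₂ ∝ (0.118, -0.217, 0.112).
tan δ = √(n_x²+n_y²)/n_z = 0.247/0.112, so δ = 65.6°.
The horizontal component of n points toward azimuth atan2(n_x, n_y) = 152°, the dip direction.

true dip 66°, dip direction 150°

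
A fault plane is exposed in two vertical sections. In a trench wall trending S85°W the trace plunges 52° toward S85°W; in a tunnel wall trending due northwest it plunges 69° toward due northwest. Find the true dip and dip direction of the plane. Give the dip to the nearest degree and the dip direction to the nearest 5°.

Represent each trace as a vector plunging at its apparent dip toward its trend (east-north-up frame): v₁ = (-0.613, -0.054, -0.788), v₂ = (-0.253, 0.253, -0.934).
n = v₁ × v₂ = (-0.250, 0.373, 0.169) (taken with n_z > 0).
True dip = arccos(n_z / |n|) = arccos(0.3524) = 69.4°.
Dip direction = azimuth of (n_x, n_y) = atan2(-0.250, 0.373) = 326°.

true dip 69°, dip direction 325°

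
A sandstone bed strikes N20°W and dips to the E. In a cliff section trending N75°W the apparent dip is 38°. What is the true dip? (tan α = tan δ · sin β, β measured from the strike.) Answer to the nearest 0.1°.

The section is 55° from the strike.
tan(true dip) = tan 38° / sin 55° = 0.9538
true dip = arctan 0.9538 = 43.64°

43.6°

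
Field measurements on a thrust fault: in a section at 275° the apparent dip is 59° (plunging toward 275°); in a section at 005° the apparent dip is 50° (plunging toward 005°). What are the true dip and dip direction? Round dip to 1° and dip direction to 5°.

Each apparent-dip line lies in the plane. As unit vectors (x east, y north, z up), v₁ plunges 59°→275° and v₂ plunges 50°→005°.
n = v₁ × v₂ = (-0.514, 0.441, 0.331) (taken with n_z > 0).
Dip δ = arctan(|n_h|/n_z) = arctan(0.678/0.331) = 64.0°.
Dip direction = atan2(-0.514, 0.441) = 311° (azimuth of n's horizontal projection).

true dip 64°, dip direction 310°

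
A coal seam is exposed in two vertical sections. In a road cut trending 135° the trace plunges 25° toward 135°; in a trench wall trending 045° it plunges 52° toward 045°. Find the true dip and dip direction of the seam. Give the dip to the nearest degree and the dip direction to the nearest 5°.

The two traces are lines in the plane: v₁ = (sin 135°·cos 25°, cos 135°·cos 25°, −sin 25°), v₂ = (sin 45°·cos 52°, cos 45°·cos 52°, −sin 52°).
Cross product v₁ × v₂ gives the pole to the plane: n ∝ (0.689, 0.321, 0.558).
True dip = arccos(n_z / |n|) = arccos(0.5918) = 53.7°.
Dip direction = azimuth of (n_x, n_y) = atan2(0.689, 0.321) = 65°.

true dip 54°, dip direction 065°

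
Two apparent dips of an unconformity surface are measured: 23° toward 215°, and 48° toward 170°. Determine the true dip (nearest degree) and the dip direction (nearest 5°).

Each apparent-dip line lies in the plane. As unit vectors (x east, y north, z up), v₁ plunges 23°→215° and v₂ plunges 48°→170°.
Cross product v₁ × v₂ gives the pole to the plane: n ∝ (0.303, -0.438, 0.436).
True dip = arccos(n_z / |n|) = arccos(0.6332) = 50.7°.
The horizontal component of n points toward azimuth atan2(n_x, n_y) = 145°, the dip direction.

true dip 51°, dip direction 145°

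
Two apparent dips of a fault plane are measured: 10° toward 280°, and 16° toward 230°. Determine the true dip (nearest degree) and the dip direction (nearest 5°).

true dip 16°, dip direction 230°

Each apparent-dip line lies in the plane. As unit vectors (x east, y north, z up), v₁ plunges 10°→280° and v₂ plunges 16°→230°.
The plane normal is n = v₁ × v₂ ∝ (-0.154, -0.139, 0.725).
Dip δ = arctan(|n_h|/n_z) = arctan(0.208/0.725) = 16.0°.
The horizontal component of n points toward azimuth atan2(n_x, n_y) = 228°, the dip direction.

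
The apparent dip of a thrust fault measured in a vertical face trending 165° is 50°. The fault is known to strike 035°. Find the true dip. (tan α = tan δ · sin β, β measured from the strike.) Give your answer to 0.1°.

The section is 50° from the strike.
tan δ = tan α / sin β = tan 50° / sin 50° = 1.1918 / 0.7660 = 1.5557
true dip = arctan 1.5557 = 57.27°

57.3°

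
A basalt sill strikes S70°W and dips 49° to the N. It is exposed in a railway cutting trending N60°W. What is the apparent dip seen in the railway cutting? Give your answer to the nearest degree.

The strike is S70°W and the section trends N60°W; the acute angle between them is β = 50°.
tan(apparent dip) = tan 49° · sin 50° = 0.8812
α = arctan(0.8812) = 41.39°

41°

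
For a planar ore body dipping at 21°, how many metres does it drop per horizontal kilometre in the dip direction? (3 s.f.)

384 m

drop per km = 1000 × tan 21° = 1000 × 0.3839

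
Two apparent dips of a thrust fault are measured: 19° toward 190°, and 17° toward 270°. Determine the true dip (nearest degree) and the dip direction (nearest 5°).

Represent each trace as a vector plunging at its apparent dip toward its trend (east-north-up frame): v₁ = (-0.164, -0.931, -0.326), v₂ = (-0.956, -0.000, -0.292).
Cross product v₁ × v₂ gives the pole to the plane: n ∝ (-0.272, -0.263, 0.890).
Dip δ = arctan(|n_h|/n_z) = arctan(0.379/0.890) = 23.0°.
Dip direction = azimuth of (n_x, n_y) = atan2(-0.272, -0.263) = 226°.

true dip 23°, dip direction 225°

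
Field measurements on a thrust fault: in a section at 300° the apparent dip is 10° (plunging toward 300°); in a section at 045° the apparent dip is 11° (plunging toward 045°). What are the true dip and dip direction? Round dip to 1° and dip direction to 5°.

true dip 17°, dip direction 355°

Each apparent-dip line lies in the plane. As unit vectors (x east, y north, z up), v₁ plunges 10°→300° and v₂ plunges 11°→045°.
The plane normal is n = v₁ × v₂ ∝ (-0.027, 0.283, 0.934).
Dip δ = arctan(|n_h|/n_z) = arctan(0.285/0.934) = 16.9°.
Dip direction = atan2(-0.027, 0.283) = 355° (azimuth of n's horizontal projection).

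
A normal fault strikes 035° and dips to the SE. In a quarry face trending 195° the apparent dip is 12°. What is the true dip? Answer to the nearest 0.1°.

β = acute angle between strike 035° and section 195° = 20°.
tan δ = tan α / sin β = tan 12° / sin 20° = 0.2126 / 0.3420 = 0.6215
δ = arctan(0.6215) = 31.86°

31.9°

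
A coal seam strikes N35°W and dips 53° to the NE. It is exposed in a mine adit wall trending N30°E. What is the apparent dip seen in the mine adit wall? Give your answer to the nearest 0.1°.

50.3°

Angle between strike (N35°W) and section (N30°E): β = 65°.
tan α = tan 53° × sin 65° = 1.3270 × 0.9063 = 1.2027
α = arctan(1.2027) = 50.26°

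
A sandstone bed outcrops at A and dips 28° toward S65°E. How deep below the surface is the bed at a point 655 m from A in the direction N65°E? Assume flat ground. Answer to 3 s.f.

The hole lies 50° from the dip direction, so the down-dip offset is 655 × cos 50° = 421.03 m.
Depth = down-dip offset × tan(dip) = 421.03 × tan 28° = 421.03 × 0.5317
Depth = 223.86 m

224 m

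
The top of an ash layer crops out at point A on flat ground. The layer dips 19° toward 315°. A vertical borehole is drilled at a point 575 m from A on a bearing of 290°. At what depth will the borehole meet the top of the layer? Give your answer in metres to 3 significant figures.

The hole lies 25° from the dip direction, so the down-dip offset is 575 × cos 25° = 521.13 m.
Depth = down-dip offset × tan(dip) = 521.13 × tan 19° = 521.13 × 0.3443
Depth = 179.44 m

179 m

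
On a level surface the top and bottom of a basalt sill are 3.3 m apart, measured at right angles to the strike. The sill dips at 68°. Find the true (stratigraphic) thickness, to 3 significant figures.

3.06 m

True thickness t = w · sin(dip) = 3.3 × sin 68°
t = 3.3 × 0.9272 = 3.060 m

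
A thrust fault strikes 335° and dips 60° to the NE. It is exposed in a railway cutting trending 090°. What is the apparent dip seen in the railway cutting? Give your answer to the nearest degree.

Angle between strike (335°) and section (090°): β = 65°.
tan α = tan 60° × sin 65° = 1.7321 × 0.9063 = 1.5698
apparent dip = arctan 1.5698 = 57.50°

58°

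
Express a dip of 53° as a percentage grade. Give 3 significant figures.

133%

grade % = 100 × tan 53° = 100 × 1.3270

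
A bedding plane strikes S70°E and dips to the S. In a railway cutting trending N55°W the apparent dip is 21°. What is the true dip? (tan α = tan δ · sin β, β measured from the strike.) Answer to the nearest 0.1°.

β = acute angle between strike S70°E and section N55°W = 15°.
tan δ = tan α / sin β = tan 21° / sin 15° = 0.3839 / 0.2588 = 1.4831
δ = arctan(1.4831) = 56.01°

56.0°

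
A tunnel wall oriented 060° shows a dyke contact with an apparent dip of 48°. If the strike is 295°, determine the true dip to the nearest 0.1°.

53.6°

β = acute angle between strike 295° and section 060° = 55°.
tan(true dip) = tan 48° / sin 55° = 1.3558
true dip = arctan 1.3558 = 53.59°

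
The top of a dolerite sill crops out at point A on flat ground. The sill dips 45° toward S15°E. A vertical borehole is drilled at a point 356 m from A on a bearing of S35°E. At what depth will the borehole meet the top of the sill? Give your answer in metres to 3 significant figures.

The hole lies 20° from the dip direction, so the down-dip offset is 356 × cos 20° = 334.53 m.
Depth = down-dip offset × tan(dip) = 334.53 × tan 45° = 334.53 × 1.0000
Depth = 334.53 m

335 m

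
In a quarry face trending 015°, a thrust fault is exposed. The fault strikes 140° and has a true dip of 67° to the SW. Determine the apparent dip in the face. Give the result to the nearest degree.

63°

The strike is 140° and the section trends 015°; the acute angle between them is β = 55°.
tan(apparent dip) = tan 67° · sin 55° = 1.9298
α = arctan(1.9298) = 62.61°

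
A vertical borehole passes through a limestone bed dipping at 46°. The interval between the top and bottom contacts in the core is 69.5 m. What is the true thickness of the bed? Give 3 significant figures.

True thickness t = h · cos(dip) = 69.5 × cos 46°
t = 69.5 × 0.6947 = 48.279 m

48.3 m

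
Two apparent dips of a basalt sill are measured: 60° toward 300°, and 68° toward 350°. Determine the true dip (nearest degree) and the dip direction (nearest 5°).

Each apparent-dip line lies in the plane. As unit vectors (x east, y north, z up), v₁ plunges 60°→300° and v₂ plunges 68°→350°.
n = v₁ × v₂ = (-0.088, 0.345, 0.143) (taken with n_z > 0).
tan δ = √(n_x²+n_y²)/n_z = 0.356/0.143, so δ = 68.1°.
Dip direction = atan2(-0.088, 0.345) = 346° (azimuth of n's horizontal projection).

true dip 68°, dip direction 345°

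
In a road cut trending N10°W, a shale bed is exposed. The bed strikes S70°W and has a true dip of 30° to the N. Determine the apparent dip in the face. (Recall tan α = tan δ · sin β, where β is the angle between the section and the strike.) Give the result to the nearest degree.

Angle between strike (S70°W) and section (N10°W): β = 80°.
tan α = tan 30° × sin 80° = 0.5774 × 0.9848 = 0.5686
α = arctan(0.5686) = 29.62°

30°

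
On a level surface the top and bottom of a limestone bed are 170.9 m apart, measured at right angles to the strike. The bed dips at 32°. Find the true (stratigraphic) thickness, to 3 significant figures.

True thickness t = w · sin(dip) = 170.9 × sin 32°
t = 170.9 × 0.5299 = 90.563 m

90.6 m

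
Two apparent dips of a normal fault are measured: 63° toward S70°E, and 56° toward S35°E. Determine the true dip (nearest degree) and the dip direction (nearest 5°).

true dip 63°, dip direction 105°

Represent each trace as a vector plunging at its apparent dip toward its trend (east-north-up frame): v₁ = (0.427, -0.155, -0.891), v₂ = (0.321, -0.458, -0.829).
Cross product v₁ × v₂ gives the pole to the plane: n ∝ (0.279, -0.068, 0.146).
True dip = arccos(n_z / |n|) = arccos(0.4518) = 63.1°.
Dip direction = azimuth of (n_x, n_y) = atan2(0.279, -0.068) = 104°.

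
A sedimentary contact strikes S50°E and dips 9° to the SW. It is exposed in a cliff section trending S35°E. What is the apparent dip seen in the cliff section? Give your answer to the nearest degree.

The section lies 15° from the strike.
tan(apparent dip) = tan 9° · sin 15° = 0.0410
α = arctan(0.0410) = 2.35°

2°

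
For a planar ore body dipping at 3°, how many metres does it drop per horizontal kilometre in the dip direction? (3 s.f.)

drop per km = 1000 × tan 3° = 1000 × 0.0524

52.4 m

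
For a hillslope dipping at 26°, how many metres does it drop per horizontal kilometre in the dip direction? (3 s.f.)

drop per km = 1000 × tan 26° = 1000 × 0.4877

488 m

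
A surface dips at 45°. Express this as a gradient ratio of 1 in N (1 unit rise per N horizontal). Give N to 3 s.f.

1 in 1.00

1 : N means tan θ = 1/N, so N = 1/tan 45° = 1/1.0000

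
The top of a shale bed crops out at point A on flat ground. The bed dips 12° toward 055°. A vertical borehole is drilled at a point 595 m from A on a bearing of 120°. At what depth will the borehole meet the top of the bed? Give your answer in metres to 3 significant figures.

53.4 m

The hole lies 65° from the dip direction, so the down-dip offset is 595 × cos 65° = 251.46 m.
Depth = down-dip offset × tan(dip) = 251.46 × tan 12° = 251.46 × 0.2126
Depth = 53.45 m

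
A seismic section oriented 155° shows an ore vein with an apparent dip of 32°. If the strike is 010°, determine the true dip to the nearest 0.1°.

β = acute angle between strike 010° and section 155° = 35°.
tan δ = tan α / sin β = tan 32° / sin 35° = 0.6249 / 0.5736 = 1.0894
δ = arctan(1.0894) = 47.45°

47.5°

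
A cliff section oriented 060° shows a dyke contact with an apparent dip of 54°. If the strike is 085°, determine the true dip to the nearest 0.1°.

72.9°

The section is 25° from the strike.
tan δ = tan α / sin β = tan 54° / sin 25° = 1.3764 / 0.4226 = 3.2568
δ = arctan(3.2568) = 72.93°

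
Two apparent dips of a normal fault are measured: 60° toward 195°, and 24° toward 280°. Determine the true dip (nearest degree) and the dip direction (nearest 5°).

true dip 60°, dip direction 205°

Represent each trace as a vector plunging at its apparent dip toward its trend (east-north-up frame): v₁ = (-0.129, -0.483, -0.866), v₂ = (-0.900, 0.159, -0.407).
n = v₁ × v₂ = (-0.334, -0.726, 0.455) (taken with n_z > 0).
Dip δ = arctan(|n_h|/n_z) = arctan(0.800/0.455) = 60.4°.
Dip direction = atan2(-0.334, -0.726) = 205° (azimuth of n's horizontal projection).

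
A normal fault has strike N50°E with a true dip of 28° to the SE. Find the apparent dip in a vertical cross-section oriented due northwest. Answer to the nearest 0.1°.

Angle between strike (N50°E) and section (due northwest): β = 85°.
tan α = tan 28° × sin 85° = 0.5317 × 0.9962 = 0.5297
apparent dip = arctan 0.5297 = 27.91°

27.9°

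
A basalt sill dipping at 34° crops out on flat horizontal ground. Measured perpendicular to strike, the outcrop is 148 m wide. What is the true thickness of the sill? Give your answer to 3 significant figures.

True thickness t = w · sin(dip) = 148 × sin 34°
t = 148 × 0.5592 = 82.761 m

82.8 m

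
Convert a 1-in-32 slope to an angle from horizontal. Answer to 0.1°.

1.8°

tan θ = 1/32 = 0.0312
θ = arctan(0.0312) = 1.79°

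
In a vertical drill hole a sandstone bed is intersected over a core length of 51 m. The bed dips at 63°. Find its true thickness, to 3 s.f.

True thickness t = h · cos(dip) = 51 × cos 63°
t = 51 × 0.4540 = 23.154 m

23.2 m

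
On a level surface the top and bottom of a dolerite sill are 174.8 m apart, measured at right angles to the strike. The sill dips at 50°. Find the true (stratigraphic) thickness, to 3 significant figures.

True thickness t = w · sin(dip) = 174.8 × sin 50°
t = 174.8 × 0.7660 = 133.905 m

134 m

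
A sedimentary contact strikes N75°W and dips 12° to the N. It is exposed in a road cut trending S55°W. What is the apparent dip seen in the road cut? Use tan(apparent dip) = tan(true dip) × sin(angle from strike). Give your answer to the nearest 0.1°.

9.2°

The section lies 50° from the strike.
tan(apparent dip) = tan 12° · sin 50° = 0.1628
apparent dip = arctan 0.1628 = 9.25°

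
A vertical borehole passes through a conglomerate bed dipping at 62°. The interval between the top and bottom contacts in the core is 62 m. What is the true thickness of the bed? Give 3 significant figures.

29.1 m

True thickness t = h · cos(dip) = 62 × cos 62°
t = 62 × 0.4695 = 29.107 m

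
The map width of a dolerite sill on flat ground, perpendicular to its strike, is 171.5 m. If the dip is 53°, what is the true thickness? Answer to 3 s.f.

True thickness t = w · sin(dip) = 171.5 × sin 53°
t = 171.5 × 0.7986 = 136.966 m

137 m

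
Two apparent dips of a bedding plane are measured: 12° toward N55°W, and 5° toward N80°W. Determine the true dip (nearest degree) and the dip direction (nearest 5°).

Each apparent-dip line lies in the plane. As unit vectors (x east, y north, z up), v₁ plunges 12°→N55°W and v₂ plunges 5°→N80°W.
Cross product v₁ × v₂ gives the pole to the plane: n ∝ (-0.013, 0.134, 0.412).
Dip δ = arctan(|n_h|/n_z) = arctan(0.135/0.412) = 18.1°.
Dip direction = atan2(-0.013, 0.134) = 354° (azimuth of n's horizontal projection).

true dip 18°, dip direction 355°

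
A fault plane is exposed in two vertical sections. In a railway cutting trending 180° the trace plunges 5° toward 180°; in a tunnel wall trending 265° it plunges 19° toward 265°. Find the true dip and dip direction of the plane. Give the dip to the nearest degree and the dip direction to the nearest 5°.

true dip 19°, dip direction 255°

Represent each trace as a vector plunging at its apparent dip toward its trend (east-north-up frame): v₁ = (0.000, -0.996, -0.087), v₂ = (-0.942, -0.082, -0.326).
The plane normal is n = v₁ × v₂ ∝ (-0.317, -0.082, 0.938).
tan δ = √(n_x²+n_y²)/n_z = 0.328/0.938, so δ = 19.2°.
Dip direction = atan2(-0.317, -0.082) = 255° (azimuth of n's horizontal projection).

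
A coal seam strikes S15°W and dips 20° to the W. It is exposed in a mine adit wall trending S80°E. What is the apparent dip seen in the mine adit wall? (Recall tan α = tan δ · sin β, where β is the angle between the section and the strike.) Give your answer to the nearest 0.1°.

19.9°

Angle between strike (S15°W) and section (S80°E): β = 85°.
tan α = tan 20° × sin 85° = 0.3640 × 0.9962 = 0.3626
α = arctan(0.3626) = 19.93°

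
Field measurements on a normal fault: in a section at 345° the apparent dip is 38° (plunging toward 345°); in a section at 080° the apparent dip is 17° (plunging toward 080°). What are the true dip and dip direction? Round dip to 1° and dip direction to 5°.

true dip 41°, dip direction 010°

The two traces are lines in the plane: v₁ = (sin 345°·cos 38°, cos 345°·cos 38°, −sin 38°), v₂ = (sin 80°·cos 17°, cos 80°·cos 17°, −sin 17°).
Cross product v₁ × v₂ gives the pole to the plane: n ∝ (0.120, 0.639, 0.751).
tan δ = √(n_x²+n_y²)/n_z = 0.651/0.751, so δ = 40.9°.
Dip direction = atan2(0.120, 0.639) = 11° (azimuth of n's horizontal projection).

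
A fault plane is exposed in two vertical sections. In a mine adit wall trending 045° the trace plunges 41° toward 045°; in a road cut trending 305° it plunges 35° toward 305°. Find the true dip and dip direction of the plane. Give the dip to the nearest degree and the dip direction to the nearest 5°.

The two traces are lines in the plane: v₁ = (sin 45°·cos 41°, cos 45°·cos 41°, −sin 41°), v₂ = (sin 305°·cos 35°, cos 305°·cos 35°, −sin 35°).
The plane normal is n = v₁ × v₂ ∝ (0.002, 0.746, 0.609).
True dip = arccos(n_z / |n|) = arccos(0.6321) = 50.8°.
Dip direction = atan2(0.002, 0.746) = 0° (azimuth of n's horizontal projection).

true dip 51°, dip direction 000°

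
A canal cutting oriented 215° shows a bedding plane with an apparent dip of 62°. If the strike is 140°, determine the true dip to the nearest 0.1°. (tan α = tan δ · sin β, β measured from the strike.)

β = acute angle between strike 140° and section 215° = 75°.
tan(true dip) = tan 62° / sin 75° = 1.9471
true dip = arctan 1.9471 = 62.82°

62.8°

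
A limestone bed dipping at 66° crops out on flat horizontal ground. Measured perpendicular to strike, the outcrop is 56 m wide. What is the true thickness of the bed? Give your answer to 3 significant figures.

51.2 m

True thickness t = w · sin(dip) = 56 × sin 66°
t = 56 × 0.9135 = 51.159 m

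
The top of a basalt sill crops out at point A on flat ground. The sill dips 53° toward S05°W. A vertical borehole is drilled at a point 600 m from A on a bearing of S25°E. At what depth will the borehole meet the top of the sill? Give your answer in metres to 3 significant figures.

690 m

The hole lies 30° from the dip direction, so the down-dip offset is 600 × cos 30° = 519.62 m.
Depth = down-dip offset × tan(dip) = 519.62 × tan 53° = 519.62 × 1.3270
Depth = 689.55 m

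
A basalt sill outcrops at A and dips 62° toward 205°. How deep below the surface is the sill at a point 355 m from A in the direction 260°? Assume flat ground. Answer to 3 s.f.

383 m

The hole lies 55° from the dip direction, so the down-dip offset is 355 × cos 55° = 203.62 m.
Depth = down-dip offset × tan(dip) = 203.62 × tan 62° = 203.62 × 1.8807
Depth = 382.95 m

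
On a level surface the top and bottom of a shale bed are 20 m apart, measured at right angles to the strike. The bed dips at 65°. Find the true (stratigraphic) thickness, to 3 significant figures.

18.1 m

True thickness t = w · sin(dip) = 20 × sin 65°
t = 20 × 0.9063 = 18.126 m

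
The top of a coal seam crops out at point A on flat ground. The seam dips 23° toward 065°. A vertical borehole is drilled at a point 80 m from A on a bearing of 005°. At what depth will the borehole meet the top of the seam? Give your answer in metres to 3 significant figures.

17.0 m

The hole lies 60° from the dip direction, so the down-dip offset is 80 × cos 60° = 40.00 m.
Depth = down-dip offset × tan(dip) = 40.00 × tan 23° = 40.00 × 0.4245
Depth = 16.98 m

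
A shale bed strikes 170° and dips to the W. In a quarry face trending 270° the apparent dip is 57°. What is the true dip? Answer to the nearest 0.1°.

57.4°

The section is 80° from the strike.
tan(true dip) = tan 57° / sin 80° = 1.5636
true dip = arctan 1.5636 = 57.40°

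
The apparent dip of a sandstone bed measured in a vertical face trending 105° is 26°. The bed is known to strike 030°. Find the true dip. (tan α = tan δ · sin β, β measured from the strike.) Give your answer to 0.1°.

The section is 75° from the strike.
tan δ = tan α / sin β = tan 26° / sin 75° = 0.4877 / 0.9659 = 0.5049
δ = arctan(0.5049) = 26.79°

26.8°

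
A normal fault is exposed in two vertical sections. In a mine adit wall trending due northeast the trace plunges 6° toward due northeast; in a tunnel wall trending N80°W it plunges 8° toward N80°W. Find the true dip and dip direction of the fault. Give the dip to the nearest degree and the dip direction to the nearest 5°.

Represent each trace as a vector plunging at its apparent dip toward its trend (east-north-up frame): v₁ = (0.703, 0.703, -0.105), v₂ = (-0.975, 0.172, -0.139).
n = v₁ × v₂ = (-0.080, 0.200, 0.807) (taken with n_z > 0).
tan δ = √(n_x²+n_y²)/n_z = 0.215/0.807, so δ = 14.9°.
The horizontal component of n points toward azimuth atan2(n_x, n_y) = 338°, the dip direction.

true dip 15°, dip direction 340°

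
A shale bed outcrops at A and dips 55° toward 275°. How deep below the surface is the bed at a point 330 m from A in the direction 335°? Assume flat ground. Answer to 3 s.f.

The hole lies 60° from the dip direction, so the down-dip offset is 330 × cos 60° = 165.00 m.
Depth = down-dip offset × tan(dip) = 165.00 × tan 55° = 165.00 × 1.4281
Depth = 235.64 m

236 m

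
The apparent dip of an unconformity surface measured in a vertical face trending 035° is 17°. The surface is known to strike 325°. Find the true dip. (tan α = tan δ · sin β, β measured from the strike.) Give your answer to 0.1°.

18.0°

The section is 70° from the strike.
tan δ = tan α / sin β = tan 17° / sin 70° = 0.3057 / 0.9397 = 0.3254
δ = arctan(0.3254) = 18.02°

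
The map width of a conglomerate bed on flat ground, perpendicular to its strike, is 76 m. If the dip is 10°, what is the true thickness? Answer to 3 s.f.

13.2 m

True thickness t = w · sin(dip) = 76 × sin 10°
t = 76 × 0.1736 = 13.197 m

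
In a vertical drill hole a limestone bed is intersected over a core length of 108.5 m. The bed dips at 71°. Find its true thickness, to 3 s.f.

35.3 m

True thickness t = h · cos(dip) = 108.5 × cos 71°
t = 108.5 × 0.3256 = 35.324 m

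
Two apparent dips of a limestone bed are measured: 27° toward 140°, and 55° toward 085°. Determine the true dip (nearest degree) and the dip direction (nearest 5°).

true dip 56°, dip direction 070°

The two traces are lines in the plane: v₁ = (sin 140°·cos 27°, cos 140°·cos 27°, −sin 27°), v₂ = (sin 85°·cos 55°, cos 85°·cos 55°, −sin 55°).
Cross product v₁ × v₂ gives the pole to the plane: n ∝ (0.582, 0.210, 0.419).
tan δ = √(n_x²+n_y²)/n_z = 0.618/0.419, so δ = 55.9°.
Dip direction = atan2(0.582, 0.210) = 70° (azimuth of n's horizontal projection).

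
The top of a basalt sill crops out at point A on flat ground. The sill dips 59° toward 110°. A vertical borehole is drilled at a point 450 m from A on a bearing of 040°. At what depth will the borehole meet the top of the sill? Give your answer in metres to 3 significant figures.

256 m

The hole lies 70° from the dip direction, so the down-dip offset is 450 × cos 70° = 153.91 m.
Depth = down-dip offset × tan(dip) = 153.91 × tan 59° = 153.91 × 1.6643
Depth = 256.15 m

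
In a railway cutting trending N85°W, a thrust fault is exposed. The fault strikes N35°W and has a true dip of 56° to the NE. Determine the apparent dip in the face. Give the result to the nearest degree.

Angle between strike (N35°W) and section (N85°W): β = 50°.
tan α = tan 56° × sin 50° = 1.4826 × 0.7660 = 1.1357
α = arctan(1.1357) = 48.64°

49°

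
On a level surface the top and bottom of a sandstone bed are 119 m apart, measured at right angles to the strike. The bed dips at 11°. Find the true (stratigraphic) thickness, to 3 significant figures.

True thickness t = w · sin(dip) = 119 × sin 11°
t = 119 × 0.1908 = 22.706 m

22.7 m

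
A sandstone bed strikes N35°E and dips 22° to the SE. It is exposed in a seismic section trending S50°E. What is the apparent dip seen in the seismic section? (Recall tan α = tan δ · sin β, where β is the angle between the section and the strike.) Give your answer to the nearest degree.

22°

The strike is N35°E and the section trends S50°E; the acute angle between them is β = 85°.
tan α = tan 22° × sin 85° = 0.4040 × 0.9962 = 0.4025
apparent dip = arctan 0.4025 = 21.92°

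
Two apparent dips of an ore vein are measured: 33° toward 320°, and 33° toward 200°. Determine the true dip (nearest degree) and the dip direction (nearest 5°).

true dip 52°, dip direction 260°

Represent each trace as a vector plunging at its apparent dip toward its trend (east-north-up frame): v₁ = (-0.539, 0.642, -0.545), v₂ = (-0.287, -0.788, -0.545).
n = v₁ × v₂ = (-0.779, -0.137, 0.609) (taken with n_z > 0).
tan δ = √(n_x²+n_y²)/n_z = 0.791/0.609, so δ = 52.4°.
Dip direction = atan2(-0.779, -0.137) = 260° (azimuth of n's horizontal projection).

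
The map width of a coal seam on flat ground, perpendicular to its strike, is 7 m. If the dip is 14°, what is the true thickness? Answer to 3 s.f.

1.69 m

True thickness t = w · sin(dip) = 7 × sin 14°
t = 7 × 0.2419 = 1.693 m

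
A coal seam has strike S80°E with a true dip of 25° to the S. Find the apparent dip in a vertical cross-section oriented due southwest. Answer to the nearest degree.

The section lies 55° from the strike.
tan α = tan 25° × sin 55° = 0.4663 × 0.8192 = 0.3820
apparent dip = arctan 0.3820 = 20.91°

21°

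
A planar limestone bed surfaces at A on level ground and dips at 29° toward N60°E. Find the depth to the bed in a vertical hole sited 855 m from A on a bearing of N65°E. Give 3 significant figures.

472 m

The hole lies 5° from the dip direction, so the down-dip offset is 855 × cos 5° = 851.75 m.
Depth = down-dip offset × tan(dip) = 851.75 × tan 29° = 851.75 × 0.5543
Depth = 472.13 m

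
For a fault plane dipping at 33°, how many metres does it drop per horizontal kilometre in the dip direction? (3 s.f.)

drop per km = 1000 × tan 33° = 1000 × 0.6494

649 m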